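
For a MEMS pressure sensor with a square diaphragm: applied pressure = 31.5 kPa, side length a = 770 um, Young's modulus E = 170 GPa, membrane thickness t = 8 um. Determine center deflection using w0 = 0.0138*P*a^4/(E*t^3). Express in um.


Step 1: Convert pressure to compatible units (E is in GPa, so P in GPa).
P = 31.5 kPa = 31.5e-6 GPa
Step 2: Compute numerator: 0.0138 * P * a^4.
a^4 = 770^4 = 351530410000
numerator = 0.0138 * 31.5e-6 * 351530410000 = 1.528103e+05
Step 3: Compute denominator: E * t^3 = 170 * 8^3 = 87040
Step 4: w0 = numerator / denominator = 1.528103e+05 / 87040 = 1.7556 um


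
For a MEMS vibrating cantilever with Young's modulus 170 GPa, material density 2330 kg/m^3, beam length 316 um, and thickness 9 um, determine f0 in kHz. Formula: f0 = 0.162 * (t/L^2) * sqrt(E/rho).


Step 1: Convert units to SI.
t_SI = 9e-6 m, L_SI = 316e-6 m
Step 2: Calculate sqrt(E/rho).
sqrt(170e9 / 2330) = 8541.74 m/s
Step 3: Compute f0.
f0 = 0.162 * 9e-6 / (316e-6)^2 * 8541.74 = 124718.2 Hz = 124.72 kHz


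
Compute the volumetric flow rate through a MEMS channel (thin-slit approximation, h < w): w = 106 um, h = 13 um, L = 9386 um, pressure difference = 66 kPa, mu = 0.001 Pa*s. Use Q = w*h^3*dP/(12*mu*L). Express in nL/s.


Step 1: Convert all dimensions to SI (meters).
w = 106e-6 m, h = 13e-6 m, L = 9386e-6 m, dP = 66e3 Pa
Step 2: Q = w * h^3 * dP / (12 * mu * L)
Q = 106e-6 * (13e-6)^3 * 66e3 / (12 * 0.001 * 9386e-6) = 1.3646399e-10 m^3/s
Step 3: Convert Q from m^3/s to nL/s (1 m^3 = 1e12 nL, so multiply by 1e12).
Q = 136.464 nL/s


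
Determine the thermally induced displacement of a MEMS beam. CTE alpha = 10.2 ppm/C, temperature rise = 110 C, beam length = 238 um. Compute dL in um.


Step 1: Convert CTE: alpha = 10.2 ppm/C = 10.2e-6 /C
Step 2: dL = 10.2e-6 * 110 * 238
dL = 0.267 um


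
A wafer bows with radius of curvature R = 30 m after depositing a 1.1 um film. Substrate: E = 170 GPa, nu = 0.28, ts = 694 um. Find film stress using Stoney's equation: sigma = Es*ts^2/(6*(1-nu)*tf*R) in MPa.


Step 1: Compute numerator: Es * ts^2 = 170 * 694^2 = 81878120 (GPa*um^2)
Step 2: Compute denominator (R in um): 6*(1-nu)*tf*R = 6*0.72*1.1*30e6 = 142560000.0 (um^2)
Step 3: sigma (GPa) = 81878120 / 142560000.0 = 5.74341e-01 GPa
Step 4: Convert to MPa (x1000): sigma = 574.3 MPa


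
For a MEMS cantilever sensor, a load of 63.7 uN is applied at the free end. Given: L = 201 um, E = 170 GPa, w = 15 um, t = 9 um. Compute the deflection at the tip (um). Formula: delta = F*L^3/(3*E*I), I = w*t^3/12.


Step 1: Calculate the second moment of area.
I = w * t^3 / 12 = 15 * 9^3 / 12 = 911.25 um^4
Step 2: Convert E to consistent units (1 GPa = 1000 uN/um^2).
E = 170 GPa = 170000 uN/um^2
Step 3: Calculate tip deflection.
delta = F * L^3 / (3 * E * I)
delta = 63.7 * 201^3 / (3 * 170000 * 911.25)
delta = 1.1131 um


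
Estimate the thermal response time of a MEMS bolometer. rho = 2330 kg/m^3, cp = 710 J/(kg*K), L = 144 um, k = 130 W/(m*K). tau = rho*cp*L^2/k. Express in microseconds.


Step 1: Convert L to m: L = 144e-6 m
Step 2: L^2 = (144e-6)^2 = 2.0736e-08 m^2
Step 3: tau = 2330 * 710 * 2.0736e-08 / 130 = 2.6387358e-04 s
Step 4: Convert to microseconds (multiply by 1e6).
tau = 263.874 us


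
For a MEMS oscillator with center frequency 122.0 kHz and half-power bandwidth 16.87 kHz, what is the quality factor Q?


Step 1: Q = f0 / bandwidth
Step 2: Q = 122.0 / 16.87
Q = 7.2


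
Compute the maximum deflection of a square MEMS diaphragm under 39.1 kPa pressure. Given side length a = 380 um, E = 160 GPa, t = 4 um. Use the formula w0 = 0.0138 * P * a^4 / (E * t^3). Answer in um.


Step 1: Convert pressure to compatible units (E is in GPa, so P in GPa).
P = 39.1 kPa = 39.1e-6 GPa
Step 2: Compute numerator: 0.0138 * P * a^4.
a^4 = 380^4 = 20851360000
numerator = 0.0138 * 39.1e-6 * 20851360000 = 1.125098e+04
Step 3: Compute denominator: E * t^3 = 160 * 4^3 = 10240
Step 4: w0 = numerator / denominator = 1.125098e+04 / 10240 = 1.0987 um


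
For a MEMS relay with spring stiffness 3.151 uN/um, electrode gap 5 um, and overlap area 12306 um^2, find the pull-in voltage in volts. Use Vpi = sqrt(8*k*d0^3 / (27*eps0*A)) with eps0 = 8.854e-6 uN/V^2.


Step 1: Compute numerator: 8 * k * d0^3 = 8 * 3.151 * 5^3 = 3151.0
Step 2: Compute denominator: 27 * eps0 * A = 27 * 8.854e-6 * 12306 = 2.941848
Step 3: Vpi = sqrt(3151.0 / 2.941848)
Vpi = 32.73 V


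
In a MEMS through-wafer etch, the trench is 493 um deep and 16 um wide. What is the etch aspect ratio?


Step 1: AR = depth / width
Step 2: AR = 493 / 16
AR = 30.8


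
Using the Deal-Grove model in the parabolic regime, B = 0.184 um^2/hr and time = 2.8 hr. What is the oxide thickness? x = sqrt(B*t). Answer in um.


Step 1: Compute B*t = 0.184 * 2.8 = 0.5152
Step 2: x = sqrt(0.5152)
x = 0.718 um


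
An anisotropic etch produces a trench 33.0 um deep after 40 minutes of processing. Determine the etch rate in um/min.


Step 1: Etch rate = depth / time
Step 2: rate = 33.0 / 40
rate = 0.825 um/min


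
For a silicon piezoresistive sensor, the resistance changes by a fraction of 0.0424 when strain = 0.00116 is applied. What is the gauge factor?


Step 1: Identify values.
dR/R = 0.0424, strain = 0.00116
Step 2: GF = (dR/R) / strain = 0.0424 / 0.00116
GF = 36.6


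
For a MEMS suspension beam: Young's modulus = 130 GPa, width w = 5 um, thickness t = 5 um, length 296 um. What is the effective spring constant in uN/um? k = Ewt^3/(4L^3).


Step 1: Convert E to consistent units (1 GPa = 1000 uN/um^2).
E = 130 GPa = 130000 uN/um^2
Step 2: Compute t^3 = 5^3 = 125
Step 3: Compute L^3 = 296^3 = 25934336
Step 4: k = 130000 * 5 * 125 / (4 * 25934336)
k = 0.7832 uN/um


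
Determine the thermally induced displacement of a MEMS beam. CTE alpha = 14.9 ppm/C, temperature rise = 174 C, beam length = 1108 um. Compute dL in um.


Step 1: Convert CTE: alpha = 14.9 ppm/C = 14.9e-6 /C
Step 2: dL = 14.9e-6 * 174 * 1108
dL = 2.8726 um


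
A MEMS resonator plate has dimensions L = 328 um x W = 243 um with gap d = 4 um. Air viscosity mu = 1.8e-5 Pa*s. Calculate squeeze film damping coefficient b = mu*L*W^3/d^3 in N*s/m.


Step 1: Convert to SI.
L = 328e-6 m, W = 243e-6 m, d = 4e-6 m
Step 2: W^3 = (243e-6)^3 = 1.43e-11 m^3
Step 3: d^3 = (4e-6)^3 = 6.40e-17 m^3
Step 4: b = 1.8e-5 * 328e-6 * 1.43e-11 / 6.40e-17
b = 1.32e-03 N*s/m


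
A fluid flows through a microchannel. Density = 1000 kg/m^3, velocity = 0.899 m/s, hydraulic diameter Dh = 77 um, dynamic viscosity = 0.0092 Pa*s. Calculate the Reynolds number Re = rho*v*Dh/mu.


Step 1: Convert Dh to meters: Dh = 77e-6 m
Step 2: Re = rho * v * Dh / mu
Re = 1000 * 0.899 * 77e-6 / 0.0092
Re = 7.524


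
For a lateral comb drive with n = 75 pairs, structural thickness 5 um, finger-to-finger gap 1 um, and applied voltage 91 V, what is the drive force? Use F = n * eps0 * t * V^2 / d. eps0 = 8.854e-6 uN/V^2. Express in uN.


Step 1: Parameters: n=75, eps0=8.854e-6 uN/V^2, t=5 um, V=91 V, d=1 um
Step 2: V^2 = 8281
Step 3: F = 75 * 8.854e-6 * 5 * 8281 / 1
F = 27.495 uN


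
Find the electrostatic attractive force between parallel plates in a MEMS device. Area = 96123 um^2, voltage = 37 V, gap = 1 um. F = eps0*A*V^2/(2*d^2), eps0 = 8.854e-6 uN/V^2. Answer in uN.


Step 1: Identify parameters.
eps0 = 8.854e-6 uN/V^2, A = 96123 um^2, V = 37 V, d = 1 um
Step 2: Compute V^2 = 37^2 = 1369
Step 3: Compute d^2 = 1^2 = 1
Step 4: F = 0.5 * 8.854e-6 * 96123 * 1369 / 1
F = 582.559 uN


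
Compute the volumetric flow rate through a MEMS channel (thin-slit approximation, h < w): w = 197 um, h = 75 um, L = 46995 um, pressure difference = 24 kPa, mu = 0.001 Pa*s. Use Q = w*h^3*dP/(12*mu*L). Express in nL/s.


Step 1: Convert all dimensions to SI (meters).
w = 197e-6 m, h = 75e-6 m, L = 46995e-6 m, dP = 24e3 Pa
Step 2: Q = w * h^3 * dP / (12 * mu * L)
Q = 197e-6 * (75e-6)^3 * 24e3 / (12 * 0.001 * 46995e-6) = 3.53694542e-09 m^3/s
Step 3: Convert Q from m^3/s to nL/s (1 m^3 = 1e12 nL, so multiply by 1e12).
Q = 3536.945 nL/s


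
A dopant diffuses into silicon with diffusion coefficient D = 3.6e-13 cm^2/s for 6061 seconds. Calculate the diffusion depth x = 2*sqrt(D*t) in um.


Step 1: Compute D*t = 3.6e-13 * 6061 = 2.18196e-09 cm^2
Step 2: sqrt(D*t) = 4.6711e-05 cm
Step 3: x = 2 * 4.6711e-05 cm = 9.3422e-05 cm
Step 4: Convert to um (1 cm = 1e4 um): x = 0.934 um


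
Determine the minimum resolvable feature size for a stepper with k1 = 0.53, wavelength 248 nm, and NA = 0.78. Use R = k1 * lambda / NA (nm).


Step 1: Identify values: k1 = 0.53, lambda = 248 nm, NA = 0.78
Step 2: R = k1 * lambda / NA
R = 0.53 * 248 / 0.78
R = 168.5 nm


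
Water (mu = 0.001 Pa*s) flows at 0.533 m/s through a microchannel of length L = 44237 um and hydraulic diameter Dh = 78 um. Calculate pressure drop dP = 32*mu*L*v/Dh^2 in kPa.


Step 1: Convert to SI: L = 44237e-6 m, Dh = 78e-6 m
Step 2: dP = 32 * 0.001 * 44237e-6 * 0.533 / (78e-6)^2
Step 3: dP = 124014.84 Pa
Step 4: Convert to kPa: dP = 124.01 kPa


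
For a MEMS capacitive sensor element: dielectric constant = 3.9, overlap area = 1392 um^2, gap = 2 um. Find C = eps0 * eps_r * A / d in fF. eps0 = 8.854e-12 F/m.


Step 1: Convert area to m^2: A = 1392e-12 m^2
Step 2: Convert gap to m: d = 2e-6 m
Step 3: C = eps0 * eps_r * A / d
C = 8.854e-12 * 3.9 * 1392e-12 / 2e-6
Step 4: Convert to fF (multiply by 1e15).
C = 24.03 fF


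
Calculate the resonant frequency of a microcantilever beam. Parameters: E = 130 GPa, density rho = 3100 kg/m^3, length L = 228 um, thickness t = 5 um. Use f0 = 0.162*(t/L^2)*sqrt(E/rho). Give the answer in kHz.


Step 1: Convert units to SI.
t_SI = 5e-6 m, L_SI = 228e-6 m
Step 2: Calculate sqrt(E/rho).
sqrt(130e9 / 3100) = 6475.76 m/s
Step 3: Compute f0.
f0 = 0.162 * 5e-6 / (228e-6)^2 * 6475.76 = 100903.5 Hz = 100.9 kHz


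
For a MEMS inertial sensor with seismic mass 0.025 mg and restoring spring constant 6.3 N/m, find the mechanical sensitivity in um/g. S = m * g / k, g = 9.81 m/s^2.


Step 1: Convert mass: m = 0.025 mg = 2.50e-08 kg
Step 2: S = m * g / k = 2.50e-08 * 9.81 / 6.3
Step 3: S = 3.89e-08 m/g
Step 4: Convert to um/g: S = 0.039 um/g


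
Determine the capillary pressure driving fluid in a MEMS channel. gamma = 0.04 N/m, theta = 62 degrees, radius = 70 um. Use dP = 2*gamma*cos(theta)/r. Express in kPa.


Step 1: cos(62 deg) = 0.4695
Step 2: Convert r to m: r = 70e-6 m
Step 3: dP = 2 * 0.04 * 0.4695 / 70e-6 = 536.6 Pa
Step 4: Convert Pa to kPa (divide by 1000).
dP = 0.54 kPa


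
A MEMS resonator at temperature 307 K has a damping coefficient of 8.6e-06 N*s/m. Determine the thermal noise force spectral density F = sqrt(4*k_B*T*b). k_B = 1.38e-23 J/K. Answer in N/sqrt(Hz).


Step 1: Compute 4 * k_B * T * b
= 4 * 1.38e-23 * 307 * 8.6e-06
= 1.4574e-25 N^2/Hz
Step 2: F_noise = sqrt(1.4574e-25)
F_noise = 3.82e-13 N/sqrt(Hz)


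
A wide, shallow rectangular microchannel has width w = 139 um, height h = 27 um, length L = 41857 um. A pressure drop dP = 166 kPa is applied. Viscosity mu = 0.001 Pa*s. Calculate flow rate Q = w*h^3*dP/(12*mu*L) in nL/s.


Step 1: Convert all dimensions to SI (meters).
w = 139e-6 m, h = 27e-6 m, L = 41857e-6 m, dP = 166e3 Pa
Step 2: Q = w * h^3 * dP / (12 * mu * L)
Q = 139e-6 * (27e-6)^3 * 166e3 / (12 * 0.001 * 41857e-6) = 9.042007e-10 m^3/s
Step 3: Convert Q from m^3/s to nL/s (1 m^3 = 1e12 nL, so multiply by 1e12).
Q = 904.201 nL/s


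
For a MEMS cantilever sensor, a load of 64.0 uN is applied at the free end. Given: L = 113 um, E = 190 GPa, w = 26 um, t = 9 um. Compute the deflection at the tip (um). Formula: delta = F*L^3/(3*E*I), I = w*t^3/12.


Step 1: Calculate the second moment of area.
I = w * t^3 / 12 = 26 * 9^3 / 12 = 1579.5 um^4
Step 2: Convert E to consistent units (1 GPa = 1000 uN/um^2).
E = 190 GPa = 190000 uN/um^2
Step 3: Calculate tip deflection.
delta = F * L^3 / (3 * E * I)
delta = 64.0 * 113^3 / (3 * 190000 * 1579.5)
delta = 0.1026 um


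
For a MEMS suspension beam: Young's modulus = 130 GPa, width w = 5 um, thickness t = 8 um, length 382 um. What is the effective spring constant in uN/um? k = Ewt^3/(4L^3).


Step 1: Convert E to consistent units (1 GPa = 1000 uN/um^2).
E = 130 GPa = 130000 uN/um^2
Step 2: Compute t^3 = 8^3 = 512
Step 3: Compute L^3 = 382^3 = 55742968
Step 4: k = 130000 * 5 * 512 / (4 * 55742968)
k = 1.4926 uN/um


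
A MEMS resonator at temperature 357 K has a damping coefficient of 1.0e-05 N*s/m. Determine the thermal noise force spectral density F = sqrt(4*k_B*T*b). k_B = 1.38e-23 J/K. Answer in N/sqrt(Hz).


Step 1: Compute 4 * k_B * T * b
= 4 * 1.38e-23 * 357 * 1.0e-05
= 1.9706e-25 N^2/Hz
Step 2: F_noise = sqrt(1.9706e-25)
F_noise = 4.44e-13 N/sqrt(Hz)


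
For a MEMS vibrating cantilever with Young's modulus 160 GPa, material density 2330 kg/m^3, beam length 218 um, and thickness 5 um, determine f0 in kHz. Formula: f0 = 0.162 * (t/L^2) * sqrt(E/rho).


Step 1: Convert units to SI.
t_SI = 5e-6 m, L_SI = 218e-6 m
Step 2: Calculate sqrt(E/rho).
sqrt(160e9 / 2330) = 8286.71 m/s
Step 3: Compute f0.
f0 = 0.162 * 5e-6 / (218e-6)^2 * 8286.71 = 141238.8 Hz = 141.24 kHz


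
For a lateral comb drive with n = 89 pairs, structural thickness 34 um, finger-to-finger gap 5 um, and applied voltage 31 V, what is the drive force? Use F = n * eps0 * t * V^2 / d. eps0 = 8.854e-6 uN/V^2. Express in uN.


Step 1: Parameters: n=89, eps0=8.854e-6 uN/V^2, t=34 um, V=31 V, d=5 um
Step 2: V^2 = 961
Step 3: F = 89 * 8.854e-6 * 34 * 961 / 5
F = 5.149 uN


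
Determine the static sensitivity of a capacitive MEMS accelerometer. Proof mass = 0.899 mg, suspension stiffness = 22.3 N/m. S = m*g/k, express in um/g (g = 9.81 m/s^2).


Step 1: Convert mass: m = 0.899 mg = 8.99e-07 kg
Step 2: S = m * g / k = 8.99e-07 * 9.81 / 22.3
Step 3: S = 3.95e-07 m/g
Step 4: Convert to um/g: S = 0.395 um/g


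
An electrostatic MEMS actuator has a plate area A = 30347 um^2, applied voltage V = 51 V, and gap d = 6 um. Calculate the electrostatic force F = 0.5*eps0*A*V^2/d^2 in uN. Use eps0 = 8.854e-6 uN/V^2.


Step 1: Identify parameters.
eps0 = 8.854e-6 uN/V^2, A = 30347 um^2, V = 51 V, d = 6 um
Step 2: Compute V^2 = 51^2 = 2601
Step 3: Compute d^2 = 6^2 = 36
Step 4: F = 0.5 * 8.854e-6 * 30347 * 2601 / 36
F = 9.707 uN


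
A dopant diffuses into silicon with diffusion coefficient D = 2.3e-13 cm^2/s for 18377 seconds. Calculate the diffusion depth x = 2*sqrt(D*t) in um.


Step 1: Compute D*t = 2.3e-13 * 18377 = 4.22671e-09 cm^2
Step 2: sqrt(D*t) = 6.501e-05 cm
Step 3: x = 2 * 6.501e-05 cm = 1.3002e-04 cm
Step 4: Convert to um (1 cm = 1e4 um): x = 1.3 um


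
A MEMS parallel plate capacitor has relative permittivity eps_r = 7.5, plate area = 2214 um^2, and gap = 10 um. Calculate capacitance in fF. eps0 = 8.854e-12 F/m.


Step 1: Convert area to m^2: A = 2214e-12 m^2
Step 2: Convert gap to m: d = 10e-6 m
Step 3: C = eps0 * eps_r * A / d
C = 8.854e-12 * 7.5 * 2214e-12 / 10e-6
Step 4: Convert to fF (multiply by 1e15).
C = 14.7 fF


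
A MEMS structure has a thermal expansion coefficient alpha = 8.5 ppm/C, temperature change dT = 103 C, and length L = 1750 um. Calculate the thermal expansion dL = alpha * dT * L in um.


Step 1: Convert CTE: alpha = 8.5 ppm/C = 8.5e-6 /C
Step 2: dL = 8.5e-6 * 103 * 1750
dL = 1.5321 um


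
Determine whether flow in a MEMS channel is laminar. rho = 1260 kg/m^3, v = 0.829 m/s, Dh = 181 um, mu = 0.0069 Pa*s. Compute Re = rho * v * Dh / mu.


Step 1: Convert Dh to meters: Dh = 181e-6 m
Step 2: Re = rho * v * Dh / mu
Re = 1260 * 0.829 * 181e-6 / 0.0069
Re = 27.4
Since Re = 27.4 is below ~2300, the flow is laminar.


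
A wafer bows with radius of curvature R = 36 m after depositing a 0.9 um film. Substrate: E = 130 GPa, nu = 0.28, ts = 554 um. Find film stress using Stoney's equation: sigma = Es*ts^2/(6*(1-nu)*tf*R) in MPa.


Step 1: Compute numerator: Es * ts^2 = 130 * 554^2 = 39899080 (GPa*um^2)
Step 2: Compute denominator (R in um): 6*(1-nu)*tf*R = 6*0.72*0.9*36e6 = 139968000.0 (um^2)
Step 3: sigma (GPa) = 39899080 / 139968000.0 = 2.85059e-01 GPa
Step 4: Convert to MPa (x1000): sigma = 285.1 MPa


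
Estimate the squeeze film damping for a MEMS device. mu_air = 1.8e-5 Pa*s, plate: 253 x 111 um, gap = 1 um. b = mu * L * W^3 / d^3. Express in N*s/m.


Step 1: Convert to SI.
L = 253e-6 m, W = 111e-6 m, d = 1e-6 m
Step 2: W^3 = (111e-6)^3 = 1.37e-12 m^3
Step 3: d^3 = (1e-6)^3 = 1.00e-18 m^3
Step 4: b = 1.8e-5 * 253e-6 * 1.37e-12 / 1.00e-18
b = 6.23e-03 N*s/m


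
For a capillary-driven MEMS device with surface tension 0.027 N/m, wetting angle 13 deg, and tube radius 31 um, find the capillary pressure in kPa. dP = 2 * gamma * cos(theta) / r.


Step 1: cos(13 deg) = 0.9744
Step 2: Convert r to m: r = 31e-6 m
Step 3: dP = 2 * 0.027 * 0.9744 / 31e-6 = 1697.3 Pa
Step 4: Convert Pa to kPa (divide by 1000).
dP = 1.7 kPa


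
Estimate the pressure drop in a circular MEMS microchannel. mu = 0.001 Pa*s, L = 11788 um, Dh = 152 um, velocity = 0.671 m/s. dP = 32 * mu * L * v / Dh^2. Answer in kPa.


Step 1: Convert to SI: L = 11788e-6 m, Dh = 152e-6 m
Step 2: dP = 32 * 0.001 * 11788e-6 * 0.671 / (152e-6)^2
Step 3: dP = 10955.33 Pa
Step 4: Convert to kPa: dP = 10.96 kPa


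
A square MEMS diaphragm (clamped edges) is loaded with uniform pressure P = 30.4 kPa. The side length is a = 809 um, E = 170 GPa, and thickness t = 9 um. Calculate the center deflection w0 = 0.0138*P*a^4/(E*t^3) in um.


Step 1: Convert pressure to compatible units (E is in GPa, so P in GPa).
P = 30.4 kPa = 30.4e-6 GPa
Step 2: Compute numerator: 0.0138 * P * a^4.
a^4 = 809^4 = 428345379361
numerator = 0.0138 * 30.4e-6 * 428345379361 = 1.797e+05
Step 3: Compute denominator: E * t^3 = 170 * 9^3 = 123930
Step 4: w0 = numerator / denominator = 1.797e+05 / 123930 = 1.45 um


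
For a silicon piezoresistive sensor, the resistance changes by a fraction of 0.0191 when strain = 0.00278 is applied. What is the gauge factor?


Step 1: Identify values.
dR/R = 0.0191, strain = 0.00278
Step 2: GF = (dR/R) / strain = 0.0191 / 0.00278
GF = 6.9


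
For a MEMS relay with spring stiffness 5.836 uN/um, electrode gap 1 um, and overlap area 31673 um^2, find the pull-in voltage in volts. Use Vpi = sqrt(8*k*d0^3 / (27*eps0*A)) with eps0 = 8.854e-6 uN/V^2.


Step 1: Compute numerator: 8 * k * d0^3 = 8 * 5.836 * 1^3 = 46.688
Step 2: Compute denominator: 27 * eps0 * A = 27 * 8.854e-6 * 31673 = 7.571684
Step 3: Vpi = sqrt(46.688 / 7.571684)
Vpi = 2.48 V


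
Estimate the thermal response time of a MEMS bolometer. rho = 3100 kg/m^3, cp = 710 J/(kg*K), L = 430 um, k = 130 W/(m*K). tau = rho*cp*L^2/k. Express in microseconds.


Step 1: Convert L to m: L = 430e-6 m
Step 2: L^2 = (430e-6)^2 = 1.849e-07 m^2
Step 3: tau = 3100 * 710 * 1.849e-07 / 130 = 3.13049923e-03 s
Step 4: Convert to microseconds (multiply by 1e6).
tau = 3130.499 us


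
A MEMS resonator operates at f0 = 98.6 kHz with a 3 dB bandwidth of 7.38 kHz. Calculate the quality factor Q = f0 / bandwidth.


Step 1: Q = f0 / bandwidth
Step 2: Q = 98.6 / 7.38
Q = 13.4


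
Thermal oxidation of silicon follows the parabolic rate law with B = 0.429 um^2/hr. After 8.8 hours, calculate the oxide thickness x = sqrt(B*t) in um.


Step 1: Compute B*t = 0.429 * 8.8 = 3.7752
Step 2: x = sqrt(3.7752)
x = 1.943 um


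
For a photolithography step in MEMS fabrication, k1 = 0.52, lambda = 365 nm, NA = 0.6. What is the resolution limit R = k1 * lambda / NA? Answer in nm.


Step 1: Identify values: k1 = 0.52, lambda = 365 nm, NA = 0.6
Step 2: R = k1 * lambda / NA
R = 0.52 * 365 / 0.6
R = 316.3 nm


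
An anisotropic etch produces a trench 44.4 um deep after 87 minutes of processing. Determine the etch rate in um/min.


Step 1: Etch rate = depth / time
Step 2: rate = 44.4 / 87
rate = 0.51 um/min


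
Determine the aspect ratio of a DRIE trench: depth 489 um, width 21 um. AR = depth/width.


Step 1: AR = depth / width
Step 2: AR = 489 / 21
AR = 23.3


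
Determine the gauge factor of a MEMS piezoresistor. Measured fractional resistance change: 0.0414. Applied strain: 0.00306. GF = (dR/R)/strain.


Step 1: Identify values.
dR/R = 0.0414, strain = 0.00306
Step 2: GF = (dR/R) / strain = 0.0414 / 0.00306
GF = 13.5


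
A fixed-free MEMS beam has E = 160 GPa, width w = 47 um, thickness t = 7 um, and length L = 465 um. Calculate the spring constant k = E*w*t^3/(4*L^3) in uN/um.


Step 1: Convert E to consistent units (1 GPa = 1000 uN/um^2).
E = 160 GPa = 160000 uN/um^2
Step 2: Compute t^3 = 7^3 = 343
Step 3: Compute L^3 = 465^3 = 100544625
Step 4: k = 160000 * 47 * 343 / (4 * 100544625)
k = 6.4135 uN/um


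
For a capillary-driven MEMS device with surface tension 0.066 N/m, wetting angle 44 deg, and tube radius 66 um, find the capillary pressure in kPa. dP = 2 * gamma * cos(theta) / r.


Step 1: cos(44 deg) = 0.7193
Step 2: Convert r to m: r = 66e-6 m
Step 3: dP = 2 * 0.066 * 0.7193 / 66e-6 = 1438.6 Pa
Step 4: Convert Pa to kPa (divide by 1000).
dP = 1.44 kPa


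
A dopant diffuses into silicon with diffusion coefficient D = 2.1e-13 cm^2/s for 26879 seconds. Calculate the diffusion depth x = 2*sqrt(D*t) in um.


Step 1: Compute D*t = 2.1e-13 * 26879 = 5.64459e-09 cm^2
Step 2: sqrt(D*t) = 7.51305e-05 cm
Step 3: x = 2 * 7.51305e-05 cm = 1.50261e-04 cm
Step 4: Convert to um (1 cm = 1e4 um): x = 1.503 um


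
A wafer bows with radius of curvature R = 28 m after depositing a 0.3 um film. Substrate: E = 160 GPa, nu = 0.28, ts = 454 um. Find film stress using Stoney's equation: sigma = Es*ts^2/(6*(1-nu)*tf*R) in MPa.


Step 1: Compute numerator: Es * ts^2 = 160 * 454^2 = 32978560 (GPa*um^2)
Step 2: Compute denominator (R in um): 6*(1-nu)*tf*R = 6*0.72*0.3*28e6 = 36288000.0 (um^2)
Step 3: sigma (GPa) = 32978560 / 36288000.0 = 9.08801e-01 GPa
Step 4: Convert to MPa (x1000): sigma = 908.8 MPa


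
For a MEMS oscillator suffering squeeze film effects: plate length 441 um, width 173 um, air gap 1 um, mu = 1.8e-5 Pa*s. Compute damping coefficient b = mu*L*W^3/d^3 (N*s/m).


Step 1: Convert to SI.
L = 441e-6 m, W = 173e-6 m, d = 1e-6 m
Step 2: W^3 = (173e-6)^3 = 5.18e-12 m^3
Step 3: d^3 = (1e-6)^3 = 1.00e-18 m^3
Step 4: b = 1.8e-5 * 441e-6 * 5.18e-12 / 1.00e-18
b = 4.11e-02 N*s/m


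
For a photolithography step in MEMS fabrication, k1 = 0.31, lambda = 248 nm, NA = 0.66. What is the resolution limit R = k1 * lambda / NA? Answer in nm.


Step 1: Identify values: k1 = 0.31, lambda = 248 nm, NA = 0.66
Step 2: R = k1 * lambda / NA
R = 0.31 * 248 / 0.66
R = 116.5 nm


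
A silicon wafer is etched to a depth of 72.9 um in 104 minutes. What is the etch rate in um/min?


Step 1: Etch rate = depth / time
Step 2: rate = 72.9 / 104
rate = 0.701 um/min


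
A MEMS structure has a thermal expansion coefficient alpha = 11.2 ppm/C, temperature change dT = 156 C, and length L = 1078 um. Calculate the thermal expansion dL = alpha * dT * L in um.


Step 1: Convert CTE: alpha = 11.2 ppm/C = 11.2e-6 /C
Step 2: dL = 11.2e-6 * 156 * 1078
dL = 1.8835 um


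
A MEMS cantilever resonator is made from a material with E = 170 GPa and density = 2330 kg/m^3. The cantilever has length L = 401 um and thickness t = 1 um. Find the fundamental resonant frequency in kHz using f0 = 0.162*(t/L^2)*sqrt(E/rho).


Step 1: Convert units to SI.
t_SI = 1e-6 m, L_SI = 401e-6 m
Step 2: Calculate sqrt(E/rho).
sqrt(170e9 / 2330) = 8541.74 m/s
Step 3: Compute f0.
f0 = 0.162 * 1e-6 / (401e-6)^2 * 8541.74 = 8605.4 Hz = 8.61 kHz


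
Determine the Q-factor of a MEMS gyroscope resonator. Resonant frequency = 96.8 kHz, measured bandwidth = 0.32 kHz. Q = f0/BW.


Step 1: Q = f0 / bandwidth
Step 2: Q = 96.8 / 0.32
Q = 302.5


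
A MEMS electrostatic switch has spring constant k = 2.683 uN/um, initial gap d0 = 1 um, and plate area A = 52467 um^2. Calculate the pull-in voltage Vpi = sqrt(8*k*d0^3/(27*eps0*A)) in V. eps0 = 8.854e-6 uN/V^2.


Step 1: Compute numerator: 8 * k * d0^3 = 8 * 2.683 * 1^3 = 21.464
Step 2: Compute denominator: 27 * eps0 * A = 27 * 8.854e-6 * 52467 = 12.542656
Step 3: Vpi = sqrt(21.464 / 12.542656)
Vpi = 1.31 V


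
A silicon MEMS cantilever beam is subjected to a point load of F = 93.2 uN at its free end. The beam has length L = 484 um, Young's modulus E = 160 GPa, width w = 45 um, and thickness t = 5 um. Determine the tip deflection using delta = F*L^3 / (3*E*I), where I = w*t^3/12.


Step 1: Calculate the second moment of area.
I = w * t^3 / 12 = 45 * 5^3 / 12 = 468.75 um^4
Step 2: Convert E to consistent units (1 GPa = 1000 uN/um^2).
E = 160 GPa = 160000 uN/um^2
Step 3: Calculate tip deflection.
delta = F * L^3 / (3 * E * I)
delta = 93.2 * 484^3 / (3 * 160000 * 468.75)
delta = 46.9645 um


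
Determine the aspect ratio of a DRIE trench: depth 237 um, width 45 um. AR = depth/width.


Step 1: AR = depth / width
Step 2: AR = 237 / 45
AR = 5.3


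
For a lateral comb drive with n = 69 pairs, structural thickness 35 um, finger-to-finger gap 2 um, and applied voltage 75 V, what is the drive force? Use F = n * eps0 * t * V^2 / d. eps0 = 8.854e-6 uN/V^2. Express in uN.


Step 1: Parameters: n=69, eps0=8.854e-6 uN/V^2, t=35 um, V=75 V, d=2 um
Step 2: V^2 = 5625
Step 3: F = 69 * 8.854e-6 * 35 * 5625 / 2
F = 60.138 uN


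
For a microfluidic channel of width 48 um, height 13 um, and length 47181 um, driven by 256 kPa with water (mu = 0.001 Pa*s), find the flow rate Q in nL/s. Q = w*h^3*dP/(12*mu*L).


Step 1: Convert all dimensions to SI (meters).
w = 48e-6 m, h = 13e-6 m, L = 47181e-6 m, dP = 256e3 Pa
Step 2: Q = w * h^3 * dP / (12 * mu * L)
Q = 48e-6 * (13e-6)^3 * 256e3 / (12 * 0.001 * 47181e-6) = 4.768292e-11 m^3/s
Step 3: Convert Q from m^3/s to nL/s (1 m^3 = 1e12 nL, so multiply by 1e12).
Q = 47.683 nL/s


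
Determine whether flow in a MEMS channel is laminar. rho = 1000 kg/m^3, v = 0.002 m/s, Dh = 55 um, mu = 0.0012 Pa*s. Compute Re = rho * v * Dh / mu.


Step 1: Convert Dh to meters: Dh = 55e-6 m
Step 2: Re = rho * v * Dh / mu
Re = 1000 * 0.002 * 55e-6 / 0.0012
Re = 0.092
Since Re = 0.092 is below ~2300, the flow is laminar.


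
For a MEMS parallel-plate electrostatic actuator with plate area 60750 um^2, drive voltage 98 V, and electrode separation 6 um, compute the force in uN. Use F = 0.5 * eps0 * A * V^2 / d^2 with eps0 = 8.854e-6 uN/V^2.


Step 1: Identify parameters.
eps0 = 8.854e-6 uN/V^2, A = 60750 um^2, V = 98 V, d = 6 um
Step 2: Compute V^2 = 98^2 = 9604
Step 3: Compute d^2 = 6^2 = 36
Step 4: F = 0.5 * 8.854e-6 * 60750 * 9604 / 36
F = 71.747 uN


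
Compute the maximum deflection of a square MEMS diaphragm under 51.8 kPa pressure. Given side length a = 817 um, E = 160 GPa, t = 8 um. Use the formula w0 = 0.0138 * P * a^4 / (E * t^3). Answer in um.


Step 1: Convert pressure to compatible units (E is in GPa, so P in GPa).
P = 51.8 kPa = 51.8e-6 GPa
Step 2: Compute numerator: 0.0138 * P * a^4.
a^4 = 817^4 = 445541565121
numerator = 0.0138 * 51.8e-6 * 445541565121 = 3.184909e+05
Step 3: Compute denominator: E * t^3 = 160 * 8^3 = 81920
Step 4: w0 = numerator / denominator = 3.184909e+05 / 81920 = 3.8878 um


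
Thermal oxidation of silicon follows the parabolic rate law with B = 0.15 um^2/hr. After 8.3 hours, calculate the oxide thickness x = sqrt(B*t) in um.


Step 1: Compute B*t = 0.15 * 8.3 = 1.245
Step 2: x = sqrt(1.245)
x = 1.116 um


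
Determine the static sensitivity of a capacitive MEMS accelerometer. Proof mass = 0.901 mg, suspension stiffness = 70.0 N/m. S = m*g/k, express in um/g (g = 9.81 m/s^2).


Step 1: Convert mass: m = 0.901 mg = 9.01e-07 kg
Step 2: S = m * g / k = 9.01e-07 * 9.81 / 70.0
Step 3: S = 1.26e-07 m/g
Step 4: Convert to um/g: S = 0.126 um/g


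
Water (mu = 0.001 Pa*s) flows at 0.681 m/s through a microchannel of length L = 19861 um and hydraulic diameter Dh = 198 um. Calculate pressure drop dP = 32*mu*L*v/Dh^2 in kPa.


Step 1: Convert to SI: L = 19861e-6 m, Dh = 198e-6 m
Step 2: dP = 32 * 0.001 * 19861e-6 * 0.681 / (198e-6)^2
Step 3: dP = 11039.97 Pa
Step 4: Convert to kPa: dP = 11.04 kPa


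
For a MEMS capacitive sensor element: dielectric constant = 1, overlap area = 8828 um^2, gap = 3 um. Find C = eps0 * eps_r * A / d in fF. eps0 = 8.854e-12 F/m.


Step 1: Convert area to m^2: A = 8828e-12 m^2
Step 2: Convert gap to m: d = 3e-6 m
Step 3: C = eps0 * eps_r * A / d
C = 8.854e-12 * 1 * 8828e-12 / 3e-6
Step 4: Convert to fF (multiply by 1e15).
C = 26.05 fF


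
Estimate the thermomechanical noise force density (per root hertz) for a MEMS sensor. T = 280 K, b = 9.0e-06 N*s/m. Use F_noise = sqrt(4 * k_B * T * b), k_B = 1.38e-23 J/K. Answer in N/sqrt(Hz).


Step 1: Compute 4 * k_B * T * b
= 4 * 1.38e-23 * 280 * 9.0e-06
= 1.3910e-25 N^2/Hz
Step 2: F_noise = sqrt(1.3910e-25)
F_noise = 3.73e-13 N/sqrt(Hz)


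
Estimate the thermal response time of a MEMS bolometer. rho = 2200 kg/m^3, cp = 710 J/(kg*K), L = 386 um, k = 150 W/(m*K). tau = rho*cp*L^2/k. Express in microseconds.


Step 1: Convert L to m: L = 386e-6 m
Step 2: L^2 = (386e-6)^2 = 1.48996e-07 m^2
Step 3: tau = 2200 * 710 * 1.48996e-07 / 150 = 1.55154501e-03 s
Step 4: Convert to microseconds (multiply by 1e6).
tau = 1551.545 us


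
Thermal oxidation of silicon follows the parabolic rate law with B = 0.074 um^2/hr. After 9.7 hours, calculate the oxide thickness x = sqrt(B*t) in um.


Step 1: Compute B*t = 0.074 * 9.7 = 0.7178
Step 2: x = sqrt(0.7178)
x = 0.847 um


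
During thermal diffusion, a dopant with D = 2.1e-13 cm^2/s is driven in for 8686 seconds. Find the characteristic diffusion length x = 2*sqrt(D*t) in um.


Step 1: Compute D*t = 2.1e-13 * 8686 = 1.82406e-09 cm^2
Step 2: sqrt(D*t) = 4.2709e-05 cm
Step 3: x = 2 * 4.2709e-05 cm = 8.5418e-05 cm
Step 4: Convert to um (1 cm = 1e4 um): x = 0.854 um


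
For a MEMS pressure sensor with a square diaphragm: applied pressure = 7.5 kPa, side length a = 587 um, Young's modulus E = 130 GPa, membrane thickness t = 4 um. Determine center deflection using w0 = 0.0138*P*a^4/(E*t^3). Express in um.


Step 1: Convert pressure to compatible units (E is in GPa, so P in GPa).
P = 7.5 kPa = 7.5e-6 GPa
Step 2: Compute numerator: 0.0138 * P * a^4.
a^4 = 587^4 = 118727795761
numerator = 0.0138 * 7.5e-6 * 118727795761 = 1.22883e+04
Step 3: Compute denominator: E * t^3 = 130 * 4^3 = 8320
Step 4: w0 = numerator / denominator = 1.22883e+04 / 8320 = 1.477 um


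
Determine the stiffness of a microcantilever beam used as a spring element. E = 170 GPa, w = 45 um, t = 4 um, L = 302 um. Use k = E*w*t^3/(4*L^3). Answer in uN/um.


Step 1: Convert E to consistent units (1 GPa = 1000 uN/um^2).
E = 170 GPa = 170000 uN/um^2
Step 2: Compute t^3 = 4^3 = 64
Step 3: Compute L^3 = 302^3 = 27543608
Step 4: k = 170000 * 45 * 64 / (4 * 27543608)
k = 4.4439 uN/um


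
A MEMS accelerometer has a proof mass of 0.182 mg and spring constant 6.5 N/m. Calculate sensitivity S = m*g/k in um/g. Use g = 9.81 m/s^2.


Step 1: Convert mass: m = 0.182 mg = 1.82e-07 kg
Step 2: S = m * g / k = 1.82e-07 * 9.81 / 6.5
Step 3: S = 2.75e-07 m/g
Step 4: Convert to um/g: S = 0.275 um/g


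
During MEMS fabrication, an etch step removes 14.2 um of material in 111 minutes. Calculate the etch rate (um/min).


Step 1: Etch rate = depth / time
Step 2: rate = 14.2 / 111
rate = 0.128 um/min


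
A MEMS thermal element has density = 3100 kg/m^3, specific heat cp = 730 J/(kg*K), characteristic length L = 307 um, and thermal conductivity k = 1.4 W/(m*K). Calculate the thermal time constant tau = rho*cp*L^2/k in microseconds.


Step 1: Convert L to m: L = 307e-6 m
Step 2: L^2 = (307e-6)^2 = 9.4249e-08 m^2
Step 3: tau = 3100 * 730 * 9.4249e-08 / 1.4 = 1.5234677643e-01 s
Step 4: Convert to microseconds (multiply by 1e6).
tau = 152346.776 us


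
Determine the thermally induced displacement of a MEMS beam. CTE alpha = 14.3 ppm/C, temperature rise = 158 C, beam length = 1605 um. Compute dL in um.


Step 1: Convert CTE: alpha = 14.3 ppm/C = 14.3e-6 /C
Step 2: dL = 14.3e-6 * 158 * 1605
dL = 3.6263 um


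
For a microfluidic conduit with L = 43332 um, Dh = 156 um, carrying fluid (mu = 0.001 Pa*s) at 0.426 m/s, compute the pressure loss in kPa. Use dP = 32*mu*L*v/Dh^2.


Step 1: Convert to SI: L = 43332e-6 m, Dh = 156e-6 m
Step 2: dP = 32 * 0.001 * 43332e-6 * 0.426 / (156e-6)^2
Step 3: dP = 24272.76 Pa
Step 4: Convert to kPa: dP = 24.27 kPa


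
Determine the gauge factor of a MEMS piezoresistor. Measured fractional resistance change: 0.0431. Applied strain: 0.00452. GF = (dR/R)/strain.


Step 1: Identify values.
dR/R = 0.0431, strain = 0.00452
Step 2: GF = (dR/R) / strain = 0.0431 / 0.00452
GF = 9.5


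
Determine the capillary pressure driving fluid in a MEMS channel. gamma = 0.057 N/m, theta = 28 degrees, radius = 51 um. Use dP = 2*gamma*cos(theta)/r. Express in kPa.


Step 1: cos(28 deg) = 0.8829
Step 2: Convert r to m: r = 51e-6 m
Step 3: dP = 2 * 0.057 * 0.8829 / 51e-6 = 1973.5 Pa
Step 4: Convert Pa to kPa (divide by 1000).
dP = 1.97 kPa


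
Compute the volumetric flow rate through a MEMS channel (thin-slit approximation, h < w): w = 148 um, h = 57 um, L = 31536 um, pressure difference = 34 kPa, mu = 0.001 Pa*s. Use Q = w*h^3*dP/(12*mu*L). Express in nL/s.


Step 1: Convert all dimensions to SI (meters).
w = 148e-6 m, h = 57e-6 m, L = 31536e-6 m, dP = 34e3 Pa
Step 2: Q = w * h^3 * dP / (12 * mu * L)
Q = 148e-6 * (57e-6)^3 * 34e3 / (12 * 0.001 * 31536e-6) = 2.46250628e-09 m^3/s
Step 3: Convert Q from m^3/s to nL/s (1 m^3 = 1e12 nL, so multiply by 1e12).
Q = 2462.506 nL/s


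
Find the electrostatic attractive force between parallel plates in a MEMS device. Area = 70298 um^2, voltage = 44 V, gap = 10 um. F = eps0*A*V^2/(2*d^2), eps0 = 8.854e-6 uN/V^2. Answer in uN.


Step 1: Identify parameters.
eps0 = 8.854e-6 uN/V^2, A = 70298 um^2, V = 44 V, d = 10 um
Step 2: Compute V^2 = 44^2 = 1936
Step 3: Compute d^2 = 10^2 = 100
Step 4: F = 0.5 * 8.854e-6 * 70298 * 1936 / 100
F = 6.025 uN


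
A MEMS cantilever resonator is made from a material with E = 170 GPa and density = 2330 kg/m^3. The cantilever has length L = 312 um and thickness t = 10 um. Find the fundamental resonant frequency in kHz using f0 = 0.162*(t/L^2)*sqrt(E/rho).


Step 1: Convert units to SI.
t_SI = 10e-6 m, L_SI = 312e-6 m
Step 2: Calculate sqrt(E/rho).
sqrt(170e9 / 2330) = 8541.74 m/s
Step 3: Compute f0.
f0 = 0.162 * 10e-6 / (312e-6)^2 * 8541.74 = 142151.7 Hz = 142.15 kHz


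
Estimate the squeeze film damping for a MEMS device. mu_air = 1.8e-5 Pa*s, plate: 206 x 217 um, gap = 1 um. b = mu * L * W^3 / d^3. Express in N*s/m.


Step 1: Convert to SI.
L = 206e-6 m, W = 217e-6 m, d = 1e-6 m
Step 2: W^3 = (217e-6)^3 = 1.02e-11 m^3
Step 3: d^3 = (1e-6)^3 = 1.00e-18 m^3
Step 4: b = 1.8e-5 * 206e-6 * 1.02e-11 / 1.00e-18
b = 3.79e-02 N*s/m


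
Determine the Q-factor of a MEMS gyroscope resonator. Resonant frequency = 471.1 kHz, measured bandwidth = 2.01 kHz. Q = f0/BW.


Step 1: Q = f0 / bandwidth
Step 2: Q = 471.1 / 2.01
Q = 234.4


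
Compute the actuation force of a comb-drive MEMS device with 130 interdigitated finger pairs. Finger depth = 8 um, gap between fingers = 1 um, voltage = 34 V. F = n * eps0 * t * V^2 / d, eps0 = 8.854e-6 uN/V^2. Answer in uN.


Step 1: Parameters: n=130, eps0=8.854e-6 uN/V^2, t=8 um, V=34 V, d=1 um
Step 2: V^2 = 1156
Step 3: F = 130 * 8.854e-6 * 8 * 1156 / 1
F = 10.645 uN


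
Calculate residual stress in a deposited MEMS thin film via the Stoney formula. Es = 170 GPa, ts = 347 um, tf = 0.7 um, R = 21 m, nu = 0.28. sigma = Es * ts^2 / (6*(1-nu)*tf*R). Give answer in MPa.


Step 1: Compute numerator: Es * ts^2 = 170 * 347^2 = 20469530 (GPa*um^2)
Step 2: Compute denominator (R in um): 6*(1-nu)*tf*R = 6*0.72*0.7*21e6 = 63504000.0 (um^2)
Step 3: sigma (GPa) = 20469530 / 63504000.0 = 3.22334e-01 GPa
Step 4: Convert to MPa (x1000): sigma = 322.3 MPa


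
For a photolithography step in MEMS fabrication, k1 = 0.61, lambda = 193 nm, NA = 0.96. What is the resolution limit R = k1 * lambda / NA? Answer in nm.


Step 1: Identify values: k1 = 0.61, lambda = 193 nm, NA = 0.96
Step 2: R = k1 * lambda / NA
R = 0.61 * 193 / 0.96
R = 122.6 nm


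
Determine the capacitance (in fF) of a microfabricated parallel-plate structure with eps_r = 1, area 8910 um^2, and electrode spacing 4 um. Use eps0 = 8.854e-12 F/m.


Step 1: Convert area to m^2: A = 8910e-12 m^2
Step 2: Convert gap to m: d = 4e-6 m
Step 3: C = eps0 * eps_r * A / d
C = 8.854e-12 * 1 * 8910e-12 / 4e-6
Step 4: Convert to fF (multiply by 1e15).
C = 19.72 fF


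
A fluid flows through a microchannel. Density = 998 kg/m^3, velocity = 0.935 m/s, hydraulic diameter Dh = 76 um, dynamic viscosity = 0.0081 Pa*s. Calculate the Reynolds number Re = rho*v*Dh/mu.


Step 1: Convert Dh to meters: Dh = 76e-6 m
Step 2: Re = rho * v * Dh / mu
Re = 998 * 0.935 * 76e-6 / 0.0081
Re = 8.755


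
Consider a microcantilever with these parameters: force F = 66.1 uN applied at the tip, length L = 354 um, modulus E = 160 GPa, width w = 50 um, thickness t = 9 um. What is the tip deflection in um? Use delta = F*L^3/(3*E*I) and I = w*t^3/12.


Step 1: Calculate the second moment of area.
I = w * t^3 / 12 = 50 * 9^3 / 12 = 3037.5 um^4
Step 2: Convert E to consistent units (1 GPa = 1000 uN/um^2).
E = 160 GPa = 160000 uN/um^2
Step 3: Calculate tip deflection.
delta = F * L^3 / (3 * E * I)
delta = 66.1 * 354^3 / (3 * 160000 * 3037.5)
delta = 2.0112 um


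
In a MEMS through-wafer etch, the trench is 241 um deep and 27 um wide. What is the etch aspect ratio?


Step 1: AR = depth / width
Step 2: AR = 241 / 27
AR = 8.9


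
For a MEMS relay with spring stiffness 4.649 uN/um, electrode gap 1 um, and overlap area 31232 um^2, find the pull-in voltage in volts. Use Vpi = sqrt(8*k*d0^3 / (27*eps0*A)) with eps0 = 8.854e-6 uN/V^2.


Step 1: Compute numerator: 8 * k * d0^3 = 8 * 4.649 * 1^3 = 37.192
Step 2: Compute denominator: 27 * eps0 * A = 27 * 8.854e-6 * 31232 = 7.466259
Step 3: Vpi = sqrt(37.192 / 7.466259)
Vpi = 2.23 V


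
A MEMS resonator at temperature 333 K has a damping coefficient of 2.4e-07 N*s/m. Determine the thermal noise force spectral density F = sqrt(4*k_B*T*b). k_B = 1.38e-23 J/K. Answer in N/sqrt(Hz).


Step 1: Compute 4 * k_B * T * b
= 4 * 1.38e-23 * 333 * 2.4e-07
= 4.4116e-27 N^2/Hz
Step 2: F_noise = sqrt(4.4116e-27)
F_noise = 6.64e-14 N/sqrt(Hz)


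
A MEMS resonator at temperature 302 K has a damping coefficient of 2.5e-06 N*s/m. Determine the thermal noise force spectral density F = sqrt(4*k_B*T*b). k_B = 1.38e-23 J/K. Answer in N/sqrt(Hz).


Step 1: Compute 4 * k_B * T * b
= 4 * 1.38e-23 * 302 * 2.5e-06
= 4.1676e-26 N^2/Hz
Step 2: F_noise = sqrt(4.1676e-26)
F_noise = 2.04e-13 N/sqrt(Hz)


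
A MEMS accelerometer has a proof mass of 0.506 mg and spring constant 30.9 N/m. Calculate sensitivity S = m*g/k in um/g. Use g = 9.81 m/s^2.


Step 1: Convert mass: m = 0.506 mg = 5.06e-07 kg
Step 2: S = m * g / k = 5.06e-07 * 9.81 / 30.9
Step 3: S = 1.61e-07 m/g
Step 4: Convert to um/g: S = 0.161 um/g


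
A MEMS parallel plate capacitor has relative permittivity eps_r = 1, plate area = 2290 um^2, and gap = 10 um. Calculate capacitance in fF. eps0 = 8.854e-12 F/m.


Step 1: Convert area to m^2: A = 2290e-12 m^2
Step 2: Convert gap to m: d = 10e-6 m
Step 3: C = eps0 * eps_r * A / d
C = 8.854e-12 * 1 * 2290e-12 / 10e-6
Step 4: Convert to fF (multiply by 1e15).
C = 2.03 fF


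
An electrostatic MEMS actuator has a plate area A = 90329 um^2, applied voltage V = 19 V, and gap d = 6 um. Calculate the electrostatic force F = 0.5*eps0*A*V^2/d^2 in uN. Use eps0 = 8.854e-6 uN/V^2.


Step 1: Identify parameters.
eps0 = 8.854e-6 uN/V^2, A = 90329 um^2, V = 19 V, d = 6 um
Step 2: Compute V^2 = 19^2 = 361
Step 3: Compute d^2 = 6^2 = 36
Step 4: F = 0.5 * 8.854e-6 * 90329 * 361 / 36
F = 4.01 uN


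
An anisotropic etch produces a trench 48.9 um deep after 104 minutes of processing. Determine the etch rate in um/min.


Step 1: Etch rate = depth / time
Step 2: rate = 48.9 / 104
rate = 0.47 um/min
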